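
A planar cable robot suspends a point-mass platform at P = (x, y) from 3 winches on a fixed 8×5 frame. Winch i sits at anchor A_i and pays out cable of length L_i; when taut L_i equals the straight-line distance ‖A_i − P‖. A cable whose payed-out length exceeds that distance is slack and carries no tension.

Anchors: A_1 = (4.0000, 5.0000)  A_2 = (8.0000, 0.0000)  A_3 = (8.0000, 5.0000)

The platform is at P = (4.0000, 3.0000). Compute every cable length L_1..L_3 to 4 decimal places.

L_1 = √((4.0000−4.0000)² + (5.0000−3.0000)²) = 2.0000
L_2 = √((8.0000−4.0000)² + (0.0000−3.0000)²) = 5.0000
L_3 = √((8.0000−4.0000)² + (5.0000−3.0000)²) = 4.4721

(2.0000, 5.0000, 4.4721)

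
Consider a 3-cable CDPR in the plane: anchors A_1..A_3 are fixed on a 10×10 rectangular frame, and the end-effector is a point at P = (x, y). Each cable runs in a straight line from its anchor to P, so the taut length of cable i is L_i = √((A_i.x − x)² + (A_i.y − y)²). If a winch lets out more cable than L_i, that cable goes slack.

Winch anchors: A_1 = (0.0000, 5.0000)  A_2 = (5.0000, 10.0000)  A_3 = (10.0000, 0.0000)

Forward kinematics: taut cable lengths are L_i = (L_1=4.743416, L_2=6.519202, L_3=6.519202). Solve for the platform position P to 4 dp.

each cable: (A_i−P)·(A_i−P) = L_i²; let k_i = ‖A_i‖²−L_i²
k_1 = 0.0000+25.0000−22.5000 = 2.5000
row 1: -10.0000x − 10.0000y = -80.0000  (k_2=82.5000)
row 2: -20.0000x + 10.0000y = -55.0000  (k_3=57.5000)
Cramer on rows 1–2 → x = 4.5000, y = 3.5000

(4.5000, 3.5000)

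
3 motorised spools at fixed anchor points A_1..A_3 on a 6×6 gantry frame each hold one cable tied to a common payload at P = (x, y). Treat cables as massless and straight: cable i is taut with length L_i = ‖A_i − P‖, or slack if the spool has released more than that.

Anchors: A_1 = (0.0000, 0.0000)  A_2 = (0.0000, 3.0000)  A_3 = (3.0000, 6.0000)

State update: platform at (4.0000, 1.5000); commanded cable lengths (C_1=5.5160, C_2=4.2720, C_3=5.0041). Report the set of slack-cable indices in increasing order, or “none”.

cable 1: √((-4.0000)²+(-1.5000)²)=4.2720, C_1=5.5160: slack
cable 2: √((-4.0000)²+(1.5000)²)=4.2720, C_2=4.2720: taut
cable 3: √((-1.0000)²+(4.5000)²)=4.6098, C_3=5.0041: slack

1, 3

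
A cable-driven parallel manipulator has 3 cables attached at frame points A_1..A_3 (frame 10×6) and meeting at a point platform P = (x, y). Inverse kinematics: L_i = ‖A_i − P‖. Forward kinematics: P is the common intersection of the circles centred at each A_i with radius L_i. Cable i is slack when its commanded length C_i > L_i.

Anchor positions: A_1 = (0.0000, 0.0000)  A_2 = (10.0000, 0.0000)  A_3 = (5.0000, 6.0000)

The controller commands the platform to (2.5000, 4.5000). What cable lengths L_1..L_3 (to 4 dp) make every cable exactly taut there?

(5.1478, 8.7464, 2.9155)

L_1: Δ = A_1−P = (-2.5000, -4.5000) → ‖Δ‖ = √26.5000 = 5.1478
L_2: Δ = A_2−P = (7.5000, -4.5000) → ‖Δ‖ = √76.5000 = 8.7464
L_3: Δ = A_3−P = (2.5000, 1.5000) → ‖Δ‖ = √8.5000 = 2.9155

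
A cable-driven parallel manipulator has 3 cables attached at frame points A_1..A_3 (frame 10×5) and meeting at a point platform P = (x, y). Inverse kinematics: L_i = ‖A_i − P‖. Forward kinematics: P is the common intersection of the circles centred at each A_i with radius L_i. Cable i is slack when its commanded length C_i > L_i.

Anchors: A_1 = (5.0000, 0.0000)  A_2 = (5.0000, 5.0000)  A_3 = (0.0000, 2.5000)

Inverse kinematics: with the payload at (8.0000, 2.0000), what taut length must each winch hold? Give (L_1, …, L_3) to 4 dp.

(3.6056, 4.2426, 8.0156)

L_1: Δ = A_1−P = (-3.0000, -2.0000) → ‖Δ‖ = √13.0000 = 3.6056
L_2: Δ = A_2−P = (-3.0000, 3.0000) → ‖Δ‖ = √18.0000 = 4.2426
L_3: Δ = A_3−P = (-8.0000, 0.5000) → ‖Δ‖ = √64.2500 = 8.0156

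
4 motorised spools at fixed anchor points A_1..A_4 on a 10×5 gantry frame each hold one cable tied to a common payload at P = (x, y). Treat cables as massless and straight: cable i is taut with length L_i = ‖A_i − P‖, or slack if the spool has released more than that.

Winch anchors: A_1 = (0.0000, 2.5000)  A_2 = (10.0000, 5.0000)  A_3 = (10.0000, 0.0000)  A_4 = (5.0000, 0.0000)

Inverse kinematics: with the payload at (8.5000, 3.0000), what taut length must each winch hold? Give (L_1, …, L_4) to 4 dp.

(8.5147, 2.5000, 3.3541, 4.6098)

L_1: Δ = A_1−P = (-8.5000, -0.5000) → ‖Δ‖ = √72.5000 = 8.5147
L_2: Δ = A_2−P = (1.5000, 2.0000) → ‖Δ‖ = √6.2500 = 2.5000
L_3: Δ = A_3−P = (1.5000, -3.0000) → ‖Δ‖ = √11.2500 = 3.3541
L_4: Δ = A_4−P = (-3.5000, -3.0000) → ‖Δ‖ = √21.2500 = 4.6098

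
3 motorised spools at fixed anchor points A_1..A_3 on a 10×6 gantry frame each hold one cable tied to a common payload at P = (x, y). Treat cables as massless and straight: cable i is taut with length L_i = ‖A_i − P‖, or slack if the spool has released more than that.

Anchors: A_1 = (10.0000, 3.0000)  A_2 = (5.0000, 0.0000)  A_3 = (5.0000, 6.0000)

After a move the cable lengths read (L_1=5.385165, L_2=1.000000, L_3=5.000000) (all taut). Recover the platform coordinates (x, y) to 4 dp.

circle eqns → linear via eq_j − eq_1; set k_j = A_j·A_j − L_j²
k_1 = 100.0000+9.0000−29.0000 = 80.0000
10.0000·x + 6.0000·y = k_1−k_2 = 56.0000
10.0000·x − 6.0000·y = k_1−k_3 = 44.0000
solve first two rows → x=5.0000, y=1.0000

(5.0000, 1.0000)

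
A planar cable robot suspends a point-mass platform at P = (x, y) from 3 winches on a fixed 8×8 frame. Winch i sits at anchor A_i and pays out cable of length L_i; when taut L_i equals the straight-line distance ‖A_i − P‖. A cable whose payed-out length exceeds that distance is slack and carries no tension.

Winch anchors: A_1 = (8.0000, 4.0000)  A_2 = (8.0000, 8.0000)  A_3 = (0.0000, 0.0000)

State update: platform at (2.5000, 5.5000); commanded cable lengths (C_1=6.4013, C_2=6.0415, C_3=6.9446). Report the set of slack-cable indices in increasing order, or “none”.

cable 1: L_1 = ‖A_1−P‖ = 5.7009;  C_1 = 6.4013 → slack
cable 2: L_2 = ‖A_2−P‖ = 6.0415;  C_2 = 6.0415 → taut
cable 3: L_3 = ‖A_3−P‖ = 6.0415;  C_3 = 6.9446 → slack

1, 3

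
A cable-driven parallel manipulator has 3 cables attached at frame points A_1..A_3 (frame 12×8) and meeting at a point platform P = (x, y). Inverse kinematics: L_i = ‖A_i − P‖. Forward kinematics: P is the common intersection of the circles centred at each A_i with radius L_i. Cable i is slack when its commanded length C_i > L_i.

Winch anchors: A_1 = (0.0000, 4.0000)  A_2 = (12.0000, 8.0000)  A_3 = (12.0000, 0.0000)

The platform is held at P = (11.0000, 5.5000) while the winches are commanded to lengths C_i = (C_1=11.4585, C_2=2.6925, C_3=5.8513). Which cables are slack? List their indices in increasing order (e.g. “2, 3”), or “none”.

cable 1: L_1 = ‖A_1−P‖ = 11.1018;  C_1 = 11.4585 → slack
cable 2: L_2 = ‖A_2−P‖ = 2.6926;  C_2 = 2.6925 → taut
cable 3: L_3 = ‖A_3−P‖ = 5.5902;  C_3 = 5.8513 → slack

1, 3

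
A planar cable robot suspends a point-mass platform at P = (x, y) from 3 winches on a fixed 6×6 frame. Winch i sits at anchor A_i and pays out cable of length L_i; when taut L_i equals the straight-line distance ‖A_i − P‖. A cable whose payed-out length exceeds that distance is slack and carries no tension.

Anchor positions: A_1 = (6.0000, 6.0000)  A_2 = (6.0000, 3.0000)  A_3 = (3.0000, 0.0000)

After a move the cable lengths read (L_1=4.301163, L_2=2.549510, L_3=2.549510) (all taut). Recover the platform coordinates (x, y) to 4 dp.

(3.5000, 2.5000)

expand ‖A_i−P‖²=L_i² and subtract eq 1 (k_i ≔ ‖A_i‖²−L_i²)
k_1 = 36.0000+36.0000−18.5000 = 53.5000
eq1−eq2 → [0.0000  6.0000]·P = 15.0000
eq1−eq3 → [6.0000  12.0000]·P = 51.0000
2×2 solve → P = (3.5000, 2.5000)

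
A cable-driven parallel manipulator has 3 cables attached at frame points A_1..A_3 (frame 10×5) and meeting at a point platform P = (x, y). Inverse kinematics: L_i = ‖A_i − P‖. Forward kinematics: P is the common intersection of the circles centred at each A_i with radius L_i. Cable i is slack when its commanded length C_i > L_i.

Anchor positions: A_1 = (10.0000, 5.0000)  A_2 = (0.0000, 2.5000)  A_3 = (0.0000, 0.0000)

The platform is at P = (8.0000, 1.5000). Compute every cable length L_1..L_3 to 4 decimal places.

(4.0311, 8.0623, 8.1394)

L_1 = √((10.0000−8.0000)² + (5.0000−1.5000)²) = 4.0311
L_2 = √((0.0000−8.0000)² + (2.5000−1.5000)²) = 8.0623
L_3 = √((0.0000−8.0000)² + (0.0000−1.5000)²) = 8.1394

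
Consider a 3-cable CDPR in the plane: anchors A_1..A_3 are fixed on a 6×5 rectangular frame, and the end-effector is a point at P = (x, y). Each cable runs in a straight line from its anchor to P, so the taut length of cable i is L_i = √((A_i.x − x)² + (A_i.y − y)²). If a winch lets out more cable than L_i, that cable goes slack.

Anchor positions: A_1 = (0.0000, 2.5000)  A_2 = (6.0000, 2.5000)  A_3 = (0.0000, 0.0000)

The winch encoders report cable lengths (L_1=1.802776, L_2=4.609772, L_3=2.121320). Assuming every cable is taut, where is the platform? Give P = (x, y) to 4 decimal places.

circle eqns → linear via eq_j − eq_1; set k_j = A_j·A_j − L_j²
k_1 = 0.0000+6.2500−3.2500 = 3.0000
-12.0000·x + 0.0000·y = k_1−k_2 = -18.0000
0.0000·x + 5.0000·y = k_1−k_3 = 7.5000
solve first two rows → x=1.5000, y=1.5000

(1.5000, 1.5000)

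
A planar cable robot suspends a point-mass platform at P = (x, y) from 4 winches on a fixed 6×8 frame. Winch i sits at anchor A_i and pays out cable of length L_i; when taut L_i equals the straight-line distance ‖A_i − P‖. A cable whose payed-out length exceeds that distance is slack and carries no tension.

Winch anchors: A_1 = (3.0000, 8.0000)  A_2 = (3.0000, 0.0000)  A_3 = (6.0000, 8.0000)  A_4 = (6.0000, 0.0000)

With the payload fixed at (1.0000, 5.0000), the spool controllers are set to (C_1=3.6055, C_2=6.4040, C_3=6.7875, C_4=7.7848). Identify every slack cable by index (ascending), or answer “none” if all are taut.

cable 1: √((2.0000)²+(3.0000)²)=3.6056, C_1=3.6055: taut
cable 2: √((2.0000)²+(-5.0000)²)=5.3852, C_2=6.4040: slack
cable 3: √((5.0000)²+(3.0000)²)=5.8310, C_3=6.7875: slack
cable 4: √((5.0000)²+(-5.0000)²)=7.0711, C_4=7.7848: slack

2, 3, 4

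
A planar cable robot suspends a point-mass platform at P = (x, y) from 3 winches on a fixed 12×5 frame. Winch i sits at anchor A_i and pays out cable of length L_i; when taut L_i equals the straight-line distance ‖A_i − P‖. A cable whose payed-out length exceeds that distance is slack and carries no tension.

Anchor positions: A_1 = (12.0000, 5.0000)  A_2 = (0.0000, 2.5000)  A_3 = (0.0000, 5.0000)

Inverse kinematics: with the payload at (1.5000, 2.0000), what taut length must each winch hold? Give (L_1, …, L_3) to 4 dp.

L_1: Δ = A_1−P = (10.5000, 3.0000) → ‖Δ‖ = √119.2500 = 10.9202
L_2: Δ = A_2−P = (-1.5000, 0.5000) → ‖Δ‖ = √2.5000 = 1.5811
L_3: Δ = A_3−P = (-1.5000, 3.0000) → ‖Δ‖ = √11.2500 = 3.3541

(10.9202, 1.5811, 3.3541)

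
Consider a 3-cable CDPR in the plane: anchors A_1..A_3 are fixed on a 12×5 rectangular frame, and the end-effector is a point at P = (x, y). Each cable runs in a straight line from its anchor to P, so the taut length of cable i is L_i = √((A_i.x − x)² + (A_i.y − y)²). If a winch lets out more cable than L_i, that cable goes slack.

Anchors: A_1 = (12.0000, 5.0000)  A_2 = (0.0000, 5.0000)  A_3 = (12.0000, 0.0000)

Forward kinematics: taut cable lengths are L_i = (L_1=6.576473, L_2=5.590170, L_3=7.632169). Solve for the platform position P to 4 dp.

circle eqns → linear via eq_j − eq_1; set k_j = A_j·A_j − L_j²
k_1 = 144.0000+25.0000−43.2500 = 125.7500
24.0000·x + 0.0000·y = k_1−k_2 = 132.0000
0.0000·x + 10.0000·y = k_1−k_3 = 40.0000
solve first two rows → x=5.5000, y=4.0000

(5.5000, 4.0000)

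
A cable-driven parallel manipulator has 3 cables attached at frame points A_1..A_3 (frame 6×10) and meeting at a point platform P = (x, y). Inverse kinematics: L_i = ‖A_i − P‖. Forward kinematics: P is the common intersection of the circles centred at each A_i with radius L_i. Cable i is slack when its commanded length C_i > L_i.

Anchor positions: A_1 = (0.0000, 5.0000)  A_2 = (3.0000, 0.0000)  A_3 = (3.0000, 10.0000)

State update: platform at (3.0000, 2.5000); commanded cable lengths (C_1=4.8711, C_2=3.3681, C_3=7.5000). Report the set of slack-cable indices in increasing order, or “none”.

1, 2

cable 1: √((-3.0000)²+(2.5000)²)=3.9051, C_1=4.8711: slack
cable 2: √((0.0000)²+(-2.5000)²)=2.5000, C_2=3.3681: slack
cable 3: √((0.0000)²+(7.5000)²)=7.5000, C_3=7.5000: taut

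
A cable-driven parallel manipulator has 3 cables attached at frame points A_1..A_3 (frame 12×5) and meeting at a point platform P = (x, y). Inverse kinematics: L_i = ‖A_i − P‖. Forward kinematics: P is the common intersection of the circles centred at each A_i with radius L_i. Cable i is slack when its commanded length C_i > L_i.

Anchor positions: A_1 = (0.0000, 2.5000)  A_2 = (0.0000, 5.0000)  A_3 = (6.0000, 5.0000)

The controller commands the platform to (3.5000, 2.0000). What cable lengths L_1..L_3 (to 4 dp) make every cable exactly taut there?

L_1 = √((0.0000−3.5000)² + (2.5000−2.0000)²) = 3.5355
L_2 = √((0.0000−3.5000)² + (5.0000−2.0000)²) = 4.6098
L_3 = √((6.0000−3.5000)² + (5.0000−2.0000)²) = 3.9051

(3.5355, 4.6098, 3.9051)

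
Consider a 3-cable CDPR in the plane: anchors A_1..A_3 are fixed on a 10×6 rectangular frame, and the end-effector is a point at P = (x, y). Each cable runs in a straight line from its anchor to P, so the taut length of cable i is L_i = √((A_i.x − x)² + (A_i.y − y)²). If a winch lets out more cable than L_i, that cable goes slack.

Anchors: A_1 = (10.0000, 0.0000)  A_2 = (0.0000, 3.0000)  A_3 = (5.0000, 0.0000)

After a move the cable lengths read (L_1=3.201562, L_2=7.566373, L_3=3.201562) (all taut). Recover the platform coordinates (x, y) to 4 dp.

(7.5000, 2.0000)

circle eqns → linear via eq_j − eq_1; set k_j = A_j·A_j − L_j²
k_1 = 100.0000+0.0000−10.2500 = 89.7500
20.0000·x − 6.0000·y = k_1−k_2 = 138.0000
10.0000·x + 0.0000·y = k_1−k_3 = 75.0000
solve first two rows → x=7.5000, y=2.0000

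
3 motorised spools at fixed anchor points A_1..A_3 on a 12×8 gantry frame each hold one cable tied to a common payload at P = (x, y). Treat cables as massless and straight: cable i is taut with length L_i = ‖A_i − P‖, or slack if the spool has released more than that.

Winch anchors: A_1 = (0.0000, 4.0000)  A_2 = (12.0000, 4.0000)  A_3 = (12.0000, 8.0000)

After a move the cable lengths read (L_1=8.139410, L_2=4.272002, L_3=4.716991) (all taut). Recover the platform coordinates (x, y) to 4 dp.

circle eqns → linear via eq_j − eq_1; set k_j = A_j·A_j − L_j²
k_1 = 0.0000+16.0000−66.2500 = -50.2500
-24.0000·x + 0.0000·y = k_1−k_2 = -192.0000
-24.0000·x − 8.0000·y = k_1−k_3 = -236.0000
solve first two rows → x=8.0000, y=5.5000

(8.0000, 5.5000)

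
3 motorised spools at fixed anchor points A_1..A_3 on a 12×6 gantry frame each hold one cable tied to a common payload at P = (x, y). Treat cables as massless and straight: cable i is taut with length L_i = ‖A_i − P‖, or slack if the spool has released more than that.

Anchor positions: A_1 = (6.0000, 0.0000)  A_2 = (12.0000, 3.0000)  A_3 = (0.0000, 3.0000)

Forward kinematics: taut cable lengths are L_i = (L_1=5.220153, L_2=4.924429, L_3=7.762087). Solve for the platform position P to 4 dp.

each cable: (A_i−P)·(A_i−P) = L_i²; let k_i = ‖A_i‖²−L_i²
k_1 = 36.0000+0.0000−27.2500 = 8.7500
row 1: -12.0000x − 6.0000y = -120.0000  (k_2=128.7500)
row 2: 12.0000x − 6.0000y = 60.0000  (k_3=-51.2500)
Cramer on rows 1–2 → x = 7.5000, y = 5.0000

(7.5000, 5.0000)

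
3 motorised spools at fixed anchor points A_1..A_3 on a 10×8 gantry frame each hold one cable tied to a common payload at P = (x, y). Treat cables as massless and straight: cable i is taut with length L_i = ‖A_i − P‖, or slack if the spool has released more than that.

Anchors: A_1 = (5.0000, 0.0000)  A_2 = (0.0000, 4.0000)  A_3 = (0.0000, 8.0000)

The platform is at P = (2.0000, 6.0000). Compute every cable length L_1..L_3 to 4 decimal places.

(6.7082, 2.8284, 2.8284)

L_1 = √((5.0000−2.0000)² + (0.0000−6.0000)²) = 6.7082
L_2 = √((0.0000−2.0000)² + (4.0000−6.0000)²) = 2.8284
L_3 = √((0.0000−2.0000)² + (8.0000−6.0000)²) = 2.8284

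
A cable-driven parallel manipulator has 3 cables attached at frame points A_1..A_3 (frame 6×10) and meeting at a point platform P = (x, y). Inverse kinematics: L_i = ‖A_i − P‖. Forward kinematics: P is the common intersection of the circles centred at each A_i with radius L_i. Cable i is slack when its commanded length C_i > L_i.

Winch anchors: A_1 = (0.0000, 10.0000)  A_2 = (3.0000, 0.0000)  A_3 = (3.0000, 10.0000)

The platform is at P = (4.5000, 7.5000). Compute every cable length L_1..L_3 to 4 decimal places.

(5.1478, 7.6485, 2.9155)

cable 1: Δx=-4.5000, Δy=2.5000; L_1 = √(Δx²+Δy²) = 5.1478
cable 2: Δx=-1.5000, Δy=-7.5000; L_2 = √(Δx²+Δy²) = 7.6485
cable 3: Δx=-1.5000, Δy=2.5000; L_3 = √(Δx²+Δy²) = 2.9155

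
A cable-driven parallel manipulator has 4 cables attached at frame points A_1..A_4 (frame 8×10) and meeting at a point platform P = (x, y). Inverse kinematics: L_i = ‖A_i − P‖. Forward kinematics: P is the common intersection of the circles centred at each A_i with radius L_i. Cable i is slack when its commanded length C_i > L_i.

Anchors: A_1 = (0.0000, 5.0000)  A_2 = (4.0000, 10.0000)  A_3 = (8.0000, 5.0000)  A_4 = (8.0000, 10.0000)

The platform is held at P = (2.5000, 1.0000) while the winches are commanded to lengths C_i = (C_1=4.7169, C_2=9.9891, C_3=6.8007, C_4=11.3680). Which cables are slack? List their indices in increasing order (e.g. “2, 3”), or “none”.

cable 1: L_1 = ‖A_1−P‖ = 4.7170;  C_1 = 4.7169 → taut
cable 2: L_2 = ‖A_2−P‖ = 9.1241;  C_2 = 9.9891 → slack
cable 3: L_3 = ‖A_3−P‖ = 6.8007;  C_3 = 6.8007 → taut
cable 4: L_4 = ‖A_4−P‖ = 10.5475;  C_4 = 11.3680 → slack

2, 4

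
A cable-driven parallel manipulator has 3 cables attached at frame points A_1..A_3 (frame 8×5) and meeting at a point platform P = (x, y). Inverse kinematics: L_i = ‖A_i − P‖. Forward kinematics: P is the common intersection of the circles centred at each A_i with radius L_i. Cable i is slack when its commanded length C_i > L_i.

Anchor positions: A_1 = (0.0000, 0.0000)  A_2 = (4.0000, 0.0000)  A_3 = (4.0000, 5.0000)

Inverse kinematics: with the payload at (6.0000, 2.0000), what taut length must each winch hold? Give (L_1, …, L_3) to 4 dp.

(6.3246, 2.8284, 3.6056)

cable 1: Δx=-6.0000, Δy=-2.0000; L_1 = √(Δx²+Δy²) = 6.3246
cable 2: Δx=-2.0000, Δy=-2.0000; L_2 = √(Δx²+Δy²) = 2.8284
cable 3: Δx=-2.0000, Δy=3.0000; L_3 = √(Δx²+Δy²) = 3.6056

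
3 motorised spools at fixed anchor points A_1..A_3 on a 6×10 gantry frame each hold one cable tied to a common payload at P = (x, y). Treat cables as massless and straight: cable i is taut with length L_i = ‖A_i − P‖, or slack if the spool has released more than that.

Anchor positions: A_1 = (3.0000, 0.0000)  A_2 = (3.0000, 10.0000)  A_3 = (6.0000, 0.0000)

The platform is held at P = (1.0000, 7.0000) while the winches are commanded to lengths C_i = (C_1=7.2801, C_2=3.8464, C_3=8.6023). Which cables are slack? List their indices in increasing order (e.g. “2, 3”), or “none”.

cable 1: L_1 = ‖A_1−P‖ = 7.2801;  C_1 = 7.2801 → taut
cable 2: L_2 = ‖A_2−P‖ = 3.6056;  C_2 = 3.8464 → slack
cable 3: L_3 = ‖A_3−P‖ = 8.6023;  C_3 = 8.6023 → taut

2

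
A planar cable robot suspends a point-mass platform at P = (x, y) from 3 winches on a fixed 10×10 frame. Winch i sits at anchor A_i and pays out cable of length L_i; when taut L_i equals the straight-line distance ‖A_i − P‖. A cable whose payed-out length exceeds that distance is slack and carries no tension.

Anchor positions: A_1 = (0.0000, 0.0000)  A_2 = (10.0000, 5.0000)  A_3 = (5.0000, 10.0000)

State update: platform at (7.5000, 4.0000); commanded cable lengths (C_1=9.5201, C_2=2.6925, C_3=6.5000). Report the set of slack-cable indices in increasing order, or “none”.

1

i=1: geometric 8.5000 vs commanded 9.5201 ⇒ slack
i=2: geometric 2.6926 vs commanded 2.6925 ⇒ taut
i=3: geometric 6.5000 vs commanded 6.5000 ⇒ taut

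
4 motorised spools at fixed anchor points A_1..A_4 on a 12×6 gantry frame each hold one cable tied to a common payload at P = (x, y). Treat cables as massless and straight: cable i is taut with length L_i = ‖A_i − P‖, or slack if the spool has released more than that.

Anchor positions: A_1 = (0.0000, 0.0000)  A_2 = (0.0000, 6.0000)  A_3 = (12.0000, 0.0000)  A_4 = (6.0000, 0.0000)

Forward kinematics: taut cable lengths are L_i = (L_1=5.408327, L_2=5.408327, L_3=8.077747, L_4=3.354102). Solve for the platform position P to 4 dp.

(4.5000, 3.0000)

each cable: (A_i−P)·(A_i−P) = L_i²; let q_i = ‖A_i‖²−L_i²
q_1 = 0.0000+0.0000−29.2500 = -29.2500
row 1: 0.0000x − 12.0000y = -36.0000  (q_2=6.7500)
row 2: -24.0000x + 0.0000y = -108.0000  (q_3=78.7500)
row 3: -12.0000x + 0.0000y = -54.0000  (q_4=24.7500)
Cramer on rows 1–2 → x = 4.5000, y = 3.0000
check cable 4: ‖A_4−P‖² = 11.2500 ≈ L_4² = 11.2500 ✓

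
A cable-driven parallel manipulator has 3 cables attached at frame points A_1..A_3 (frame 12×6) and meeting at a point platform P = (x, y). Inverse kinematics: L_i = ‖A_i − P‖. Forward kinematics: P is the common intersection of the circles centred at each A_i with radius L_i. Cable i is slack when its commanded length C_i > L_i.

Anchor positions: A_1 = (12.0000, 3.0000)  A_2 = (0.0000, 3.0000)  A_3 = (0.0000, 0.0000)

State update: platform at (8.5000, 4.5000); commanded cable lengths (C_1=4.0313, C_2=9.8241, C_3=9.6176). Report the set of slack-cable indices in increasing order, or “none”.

1, 2

i=1: geometric 3.8079 vs commanded 4.0313 ⇒ slack
i=2: geometric 8.6313 vs commanded 9.8241 ⇒ slack
i=3: geometric 9.6177 vs commanded 9.6176 ⇒ taut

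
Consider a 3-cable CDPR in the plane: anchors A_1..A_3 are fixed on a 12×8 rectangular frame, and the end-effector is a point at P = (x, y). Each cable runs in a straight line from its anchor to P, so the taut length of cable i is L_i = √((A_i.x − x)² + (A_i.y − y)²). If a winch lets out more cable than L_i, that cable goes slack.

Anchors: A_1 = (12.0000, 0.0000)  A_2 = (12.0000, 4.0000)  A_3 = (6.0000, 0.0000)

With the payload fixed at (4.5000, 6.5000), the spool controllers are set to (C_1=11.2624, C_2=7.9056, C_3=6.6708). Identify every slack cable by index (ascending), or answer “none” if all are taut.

1

cable 1: L_1 = ‖A_1−P‖ = 9.9247;  C_1 = 11.2624 → slack
cable 2: L_2 = ‖A_2−P‖ = 7.9057;  C_2 = 7.9056 → taut
cable 3: L_3 = ‖A_3−P‖ = 6.6708;  C_3 = 6.6708 → taut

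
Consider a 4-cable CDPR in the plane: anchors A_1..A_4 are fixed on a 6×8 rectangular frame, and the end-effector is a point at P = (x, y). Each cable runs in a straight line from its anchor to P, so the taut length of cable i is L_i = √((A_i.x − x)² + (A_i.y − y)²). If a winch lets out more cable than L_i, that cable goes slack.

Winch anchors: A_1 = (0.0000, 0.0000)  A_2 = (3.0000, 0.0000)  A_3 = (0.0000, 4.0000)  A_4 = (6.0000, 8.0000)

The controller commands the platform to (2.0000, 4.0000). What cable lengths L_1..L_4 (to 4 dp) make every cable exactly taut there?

cable 1: Δx=-2.0000, Δy=-4.0000; L_1 = √(Δx²+Δy²) = 4.4721
cable 2: Δx=1.0000, Δy=-4.0000; L_2 = √(Δx²+Δy²) = 4.1231
cable 3: Δx=-2.0000, Δy=0.0000; L_3 = √(Δx²+Δy²) = 2.0000
cable 4: Δx=4.0000, Δy=4.0000; L_4 = √(Δx²+Δy²) = 5.6569

(4.4721, 4.1231, 2.0000, 5.6569)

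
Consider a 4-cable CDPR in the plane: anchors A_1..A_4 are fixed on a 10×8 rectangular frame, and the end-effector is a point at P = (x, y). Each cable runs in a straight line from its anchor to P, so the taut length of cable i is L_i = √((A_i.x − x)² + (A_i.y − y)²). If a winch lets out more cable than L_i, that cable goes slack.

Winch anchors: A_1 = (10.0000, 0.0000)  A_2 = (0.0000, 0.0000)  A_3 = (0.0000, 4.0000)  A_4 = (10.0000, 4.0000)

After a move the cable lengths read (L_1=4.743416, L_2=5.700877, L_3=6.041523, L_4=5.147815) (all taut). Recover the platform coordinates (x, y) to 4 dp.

(5.5000, 1.5000)

circle eqns → linear via eq_j − eq_1; set q_j = A_j·A_j − L_j²
q_1 = 100.0000+0.0000−22.5000 = 77.5000
20.0000·x + 0.0000·y = q_1−q_2 = 110.0000
20.0000·x − 8.0000·y = q_1−q_3 = 98.0000
0.0000·x − 8.0000·y = q_1−q_4 = -12.0000
solve first two rows → x=5.5000, y=1.5000
check cable 4: ‖A_4−P‖² = 26.5000 ≈ L_4² = 26.5000 ✓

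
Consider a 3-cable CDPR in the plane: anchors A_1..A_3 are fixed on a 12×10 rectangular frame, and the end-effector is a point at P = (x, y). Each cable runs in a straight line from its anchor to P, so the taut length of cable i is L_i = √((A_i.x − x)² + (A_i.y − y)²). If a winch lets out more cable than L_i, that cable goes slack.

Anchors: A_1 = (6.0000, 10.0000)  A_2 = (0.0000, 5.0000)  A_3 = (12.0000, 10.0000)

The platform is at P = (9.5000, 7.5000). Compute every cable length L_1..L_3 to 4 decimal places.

L_1 = √((6.0000−9.5000)² + (10.0000−7.5000)²) = 4.3012
L_2 = √((0.0000−9.5000)² + (5.0000−7.5000)²) = 9.8234
L_3 = √((12.0000−9.5000)² + (10.0000−7.5000)²) = 3.5355

(4.3012, 9.8234, 3.5355)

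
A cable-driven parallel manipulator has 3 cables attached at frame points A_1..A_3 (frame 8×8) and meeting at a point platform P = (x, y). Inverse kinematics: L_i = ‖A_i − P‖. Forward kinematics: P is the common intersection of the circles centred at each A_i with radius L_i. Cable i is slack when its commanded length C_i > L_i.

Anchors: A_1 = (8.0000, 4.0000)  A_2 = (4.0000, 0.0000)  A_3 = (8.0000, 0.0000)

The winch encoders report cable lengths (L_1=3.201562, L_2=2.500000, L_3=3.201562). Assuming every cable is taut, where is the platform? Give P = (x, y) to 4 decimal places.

(5.5000, 2.0000)

circle eqns → linear via eq_j − eq_1; set k_j = A_j·A_j − L_j²
k_1 = 64.0000+16.0000−10.2500 = 69.7500
8.0000·x + 8.0000·y = k_1−k_2 = 60.0000
0.0000·x + 8.0000·y = k_1−k_3 = 16.0000
solve first two rows → x=5.5000, y=2.0000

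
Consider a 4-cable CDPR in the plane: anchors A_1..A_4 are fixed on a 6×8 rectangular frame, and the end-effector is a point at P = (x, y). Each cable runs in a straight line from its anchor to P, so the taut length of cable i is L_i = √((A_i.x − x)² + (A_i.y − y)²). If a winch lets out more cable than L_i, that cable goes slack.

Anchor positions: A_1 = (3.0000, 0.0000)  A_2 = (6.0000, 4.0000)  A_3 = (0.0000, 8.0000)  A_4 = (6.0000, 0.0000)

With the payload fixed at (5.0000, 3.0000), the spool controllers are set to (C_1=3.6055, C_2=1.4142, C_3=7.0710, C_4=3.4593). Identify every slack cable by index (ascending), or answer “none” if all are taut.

i=1: geometric 3.6056 vs commanded 3.6055 ⇒ taut
i=2: geometric 1.4142 vs commanded 1.4142 ⇒ taut
i=3: geometric 7.0711 vs commanded 7.0710 ⇒ taut
i=4: geometric 3.1623 vs commanded 3.4593 ⇒ slack

4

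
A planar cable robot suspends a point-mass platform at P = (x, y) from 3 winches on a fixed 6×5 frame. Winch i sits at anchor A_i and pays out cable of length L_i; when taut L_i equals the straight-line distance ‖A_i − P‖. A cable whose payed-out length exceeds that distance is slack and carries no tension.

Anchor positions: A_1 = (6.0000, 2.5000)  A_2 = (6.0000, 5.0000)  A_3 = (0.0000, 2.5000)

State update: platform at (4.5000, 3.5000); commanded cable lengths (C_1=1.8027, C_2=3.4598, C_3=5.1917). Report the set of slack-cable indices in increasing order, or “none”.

cable 1: L_1 = ‖A_1−P‖ = 1.8028;  C_1 = 1.8027 → taut
cable 2: L_2 = ‖A_2−P‖ = 2.1213;  C_2 = 3.4598 → slack
cable 3: L_3 = ‖A_3−P‖ = 4.6098;  C_3 = 5.1917 → slack

2, 3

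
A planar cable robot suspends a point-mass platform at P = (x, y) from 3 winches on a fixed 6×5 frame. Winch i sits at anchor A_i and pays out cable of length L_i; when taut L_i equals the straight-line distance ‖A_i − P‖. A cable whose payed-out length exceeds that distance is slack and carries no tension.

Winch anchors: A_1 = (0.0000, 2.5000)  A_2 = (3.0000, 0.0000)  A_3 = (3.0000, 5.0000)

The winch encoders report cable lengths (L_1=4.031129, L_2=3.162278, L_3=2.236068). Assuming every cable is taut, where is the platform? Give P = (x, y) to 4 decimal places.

(4.0000, 3.0000)

circle eqns → linear via eq_j − eq_1; set c_j = A_j·A_j − L_j²
c_1 = 0.0000+6.2500−16.2500 = -10.0000
-6.0000·x + 5.0000·y = c_1−c_2 = -9.0000
-6.0000·x − 5.0000·y = c_1−c_3 = -39.0000
solve first two rows → x=4.0000, y=3.0000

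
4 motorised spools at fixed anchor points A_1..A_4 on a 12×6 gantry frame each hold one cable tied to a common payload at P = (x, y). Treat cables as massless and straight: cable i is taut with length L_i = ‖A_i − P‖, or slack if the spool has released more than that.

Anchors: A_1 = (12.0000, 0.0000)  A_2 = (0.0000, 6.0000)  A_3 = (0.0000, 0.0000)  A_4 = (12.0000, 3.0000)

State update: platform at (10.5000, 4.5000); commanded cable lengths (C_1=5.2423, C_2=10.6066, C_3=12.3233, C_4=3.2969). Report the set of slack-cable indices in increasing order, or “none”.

cable 1: L_1 = ‖A_1−P‖ = 4.7434;  C_1 = 5.2423 → slack
cable 2: L_2 = ‖A_2−P‖ = 10.6066;  C_2 = 10.6066 → taut
cable 3: L_3 = ‖A_3−P‖ = 11.4237;  C_3 = 12.3233 → slack
cable 4: L_4 = ‖A_4−P‖ = 2.1213;  C_4 = 3.2969 → slack

1, 3, 4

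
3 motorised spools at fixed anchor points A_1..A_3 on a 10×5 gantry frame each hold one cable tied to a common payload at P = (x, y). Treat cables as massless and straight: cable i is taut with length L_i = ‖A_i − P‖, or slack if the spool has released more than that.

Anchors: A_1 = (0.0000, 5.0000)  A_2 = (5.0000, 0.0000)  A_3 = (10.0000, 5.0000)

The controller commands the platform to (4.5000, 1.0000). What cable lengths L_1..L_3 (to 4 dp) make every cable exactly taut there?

(6.0208, 1.1180, 6.8007)

L_1 = √((0.0000−4.5000)² + (5.0000−1.0000)²) = 6.0208
L_2 = √((5.0000−4.5000)² + (0.0000−1.0000)²) = 1.1180
L_3 = √((10.0000−4.5000)² + (5.0000−1.0000)²) = 6.8007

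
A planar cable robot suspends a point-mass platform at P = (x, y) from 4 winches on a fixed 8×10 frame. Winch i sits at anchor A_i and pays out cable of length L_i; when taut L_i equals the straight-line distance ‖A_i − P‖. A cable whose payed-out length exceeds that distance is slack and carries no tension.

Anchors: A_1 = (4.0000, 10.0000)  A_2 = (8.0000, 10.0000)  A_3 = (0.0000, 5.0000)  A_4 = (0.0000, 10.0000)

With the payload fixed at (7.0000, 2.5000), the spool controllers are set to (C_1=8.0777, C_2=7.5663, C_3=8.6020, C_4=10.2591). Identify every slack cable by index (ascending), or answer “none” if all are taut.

3

cable 1: L_1 = ‖A_1−P‖ = 8.0777;  C_1 = 8.0777 → taut
cable 2: L_2 = ‖A_2−P‖ = 7.5664;  C_2 = 7.5663 → taut
cable 3: L_3 = ‖A_3−P‖ = 7.4330;  C_3 = 8.6020 → slack
cable 4: L_4 = ‖A_4−P‖ = 10.2591;  C_4 = 10.2591 → taut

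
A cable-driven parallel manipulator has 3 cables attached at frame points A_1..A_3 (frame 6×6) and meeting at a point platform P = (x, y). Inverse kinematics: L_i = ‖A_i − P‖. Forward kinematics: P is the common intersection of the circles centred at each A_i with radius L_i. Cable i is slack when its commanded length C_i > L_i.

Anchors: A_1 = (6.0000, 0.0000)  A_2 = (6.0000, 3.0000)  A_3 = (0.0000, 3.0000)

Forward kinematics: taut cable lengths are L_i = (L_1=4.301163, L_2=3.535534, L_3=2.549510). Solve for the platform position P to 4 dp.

expand ‖A_i−P‖²=L_i² and subtract eq 1 (c_i ≔ ‖A_i‖²−L_i²)
c_1 = 36.0000+0.0000−18.5000 = 17.5000
eq1−eq2 → [0.0000  -6.0000]·P = -15.0000
eq1−eq3 → [12.0000  -6.0000]·P = 15.0000
2×2 solve → P = (2.5000, 2.5000)

(2.5000, 2.5000)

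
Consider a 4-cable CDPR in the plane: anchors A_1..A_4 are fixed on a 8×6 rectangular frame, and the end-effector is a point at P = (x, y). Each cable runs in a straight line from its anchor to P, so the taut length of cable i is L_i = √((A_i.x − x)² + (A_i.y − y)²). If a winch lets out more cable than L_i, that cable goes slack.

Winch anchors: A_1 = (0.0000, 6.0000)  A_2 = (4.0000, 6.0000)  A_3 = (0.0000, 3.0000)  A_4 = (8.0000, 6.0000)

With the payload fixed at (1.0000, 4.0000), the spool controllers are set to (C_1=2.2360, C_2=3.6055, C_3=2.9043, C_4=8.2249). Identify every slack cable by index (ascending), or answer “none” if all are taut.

3, 4

cable 1: √((-1.0000)²+(2.0000)²)=2.2361, C_1=2.2360: taut
cable 2: √((3.0000)²+(2.0000)²)=3.6056, C_2=3.6055: taut
cable 3: √((-1.0000)²+(-1.0000)²)=1.4142, C_3=2.9043: slack
cable 4: √((7.0000)²+(2.0000)²)=7.2801, C_4=8.2249: slack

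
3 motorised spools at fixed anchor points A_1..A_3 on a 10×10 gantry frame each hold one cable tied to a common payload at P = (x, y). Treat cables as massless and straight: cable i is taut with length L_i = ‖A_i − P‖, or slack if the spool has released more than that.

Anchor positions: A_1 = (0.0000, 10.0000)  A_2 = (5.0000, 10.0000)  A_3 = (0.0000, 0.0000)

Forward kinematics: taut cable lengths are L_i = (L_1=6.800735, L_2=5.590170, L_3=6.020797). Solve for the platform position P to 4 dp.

(4.0000, 4.5000)

circle eqns → linear via eq_j − eq_1; set c_j = A_j·A_j − L_j²
c_1 = 0.0000+100.0000−46.2500 = 53.7500
-10.0000·x + 0.0000·y = c_1−c_2 = -40.0000
0.0000·x + 20.0000·y = c_1−c_3 = 90.0000
solve first two rows → x=4.0000, y=4.5000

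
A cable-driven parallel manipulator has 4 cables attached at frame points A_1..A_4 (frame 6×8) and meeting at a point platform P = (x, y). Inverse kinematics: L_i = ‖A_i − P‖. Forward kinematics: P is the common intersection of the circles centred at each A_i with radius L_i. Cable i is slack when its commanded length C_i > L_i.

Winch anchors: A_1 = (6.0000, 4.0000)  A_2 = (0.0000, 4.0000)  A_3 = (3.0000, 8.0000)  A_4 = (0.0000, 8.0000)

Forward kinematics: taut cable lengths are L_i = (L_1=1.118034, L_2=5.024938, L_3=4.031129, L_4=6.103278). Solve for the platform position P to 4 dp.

each cable: (A_i−P)·(A_i−P) = L_i²; let c_i = ‖A_i‖²−L_i²
c_1 = 36.0000+16.0000−1.2500 = 50.7500
row 1: 12.0000x + 0.0000y = 60.0000  (c_2=-9.2500)
row 2: 6.0000x − 8.0000y = -6.0000  (c_3=56.7500)
row 3: 12.0000x − 8.0000y = 24.0000  (c_4=26.7500)
Cramer on rows 1–2 → x = 5.0000, y = 4.5000
check cable 4: ‖A_4−P‖² = 37.2500 ≈ L_4² = 37.2500 ✓

(5.0000, 4.5000)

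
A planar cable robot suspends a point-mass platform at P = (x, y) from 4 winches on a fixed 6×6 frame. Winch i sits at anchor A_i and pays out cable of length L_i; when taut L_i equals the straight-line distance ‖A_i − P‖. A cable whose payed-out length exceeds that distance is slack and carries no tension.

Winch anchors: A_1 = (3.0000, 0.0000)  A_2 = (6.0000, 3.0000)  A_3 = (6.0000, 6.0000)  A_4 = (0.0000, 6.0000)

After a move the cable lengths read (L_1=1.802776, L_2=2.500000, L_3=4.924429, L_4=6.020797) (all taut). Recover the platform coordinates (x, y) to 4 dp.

(4.0000, 1.5000)

each cable: (A_i−P)·(A_i−P) = L_i²; let c_i = ‖A_i‖²−L_i²
c_1 = 9.0000+0.0000−3.2500 = 5.7500
row 1: -6.0000x − 6.0000y = -33.0000  (c_2=38.7500)
row 2: -6.0000x − 12.0000y = -42.0000  (c_3=47.7500)
row 3: 6.0000x − 12.0000y = 6.0000  (c_4=-0.2500)
Cramer on rows 1–2 → x = 4.0000, y = 1.5000
check cable 4: ‖A_4−P‖² = 36.2500 ≈ L_4² = 36.2500 ✓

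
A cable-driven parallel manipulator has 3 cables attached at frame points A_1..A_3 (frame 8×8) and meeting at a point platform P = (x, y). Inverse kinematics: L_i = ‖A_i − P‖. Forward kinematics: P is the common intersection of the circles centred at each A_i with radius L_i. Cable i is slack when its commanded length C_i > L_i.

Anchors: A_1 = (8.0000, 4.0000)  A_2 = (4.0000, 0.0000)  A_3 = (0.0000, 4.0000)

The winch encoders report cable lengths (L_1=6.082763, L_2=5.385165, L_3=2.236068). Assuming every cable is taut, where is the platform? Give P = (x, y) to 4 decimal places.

(2.0000, 5.0000)

each cable: (A_i−P)·(A_i−P) = L_i²; let q_i = ‖A_i‖²−L_i²
q_1 = 64.0000+16.0000−37.0000 = 43.0000
row 1: 8.0000x + 8.0000y = 56.0000  (q_2=-13.0000)
row 2: 16.0000x + 0.0000y = 32.0000  (q_3=11.0000)
Cramer on rows 1–2 → x = 2.0000, y = 5.0000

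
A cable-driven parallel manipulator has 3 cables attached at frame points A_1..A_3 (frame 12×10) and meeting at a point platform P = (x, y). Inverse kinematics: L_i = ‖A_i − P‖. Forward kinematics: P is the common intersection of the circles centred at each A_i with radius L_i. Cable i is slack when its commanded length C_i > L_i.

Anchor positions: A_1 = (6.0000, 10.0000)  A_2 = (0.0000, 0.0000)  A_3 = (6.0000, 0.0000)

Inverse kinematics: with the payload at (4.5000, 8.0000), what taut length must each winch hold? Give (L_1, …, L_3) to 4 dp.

L_1: Δ = A_1−P = (1.5000, 2.0000) → ‖Δ‖ = √6.2500 = 2.5000
L_2: Δ = A_2−P = (-4.5000, -8.0000) → ‖Δ‖ = √84.2500 = 9.1788
L_3: Δ = A_3−P = (1.5000, -8.0000) → ‖Δ‖ = √66.2500 = 8.1394

(2.5000, 9.1788, 8.1394)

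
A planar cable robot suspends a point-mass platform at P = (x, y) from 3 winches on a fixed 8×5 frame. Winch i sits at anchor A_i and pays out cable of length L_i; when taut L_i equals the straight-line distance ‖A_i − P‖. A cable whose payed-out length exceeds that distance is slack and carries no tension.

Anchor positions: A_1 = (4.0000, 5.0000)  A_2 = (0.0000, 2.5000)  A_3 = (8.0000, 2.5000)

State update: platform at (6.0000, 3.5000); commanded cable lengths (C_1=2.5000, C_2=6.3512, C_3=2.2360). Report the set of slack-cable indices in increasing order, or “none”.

i=1: geometric 2.5000 vs commanded 2.5000 ⇒ taut
i=2: geometric 6.0828 vs commanded 6.3512 ⇒ slack
i=3: geometric 2.2361 vs commanded 2.2360 ⇒ taut

2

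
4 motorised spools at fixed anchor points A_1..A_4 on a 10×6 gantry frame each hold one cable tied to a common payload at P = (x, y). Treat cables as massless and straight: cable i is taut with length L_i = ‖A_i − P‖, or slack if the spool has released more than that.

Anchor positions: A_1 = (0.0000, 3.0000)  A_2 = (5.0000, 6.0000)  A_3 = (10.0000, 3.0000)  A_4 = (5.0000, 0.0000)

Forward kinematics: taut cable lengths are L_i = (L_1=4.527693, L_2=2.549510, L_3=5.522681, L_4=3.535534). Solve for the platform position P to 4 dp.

each cable: (A_i−P)·(A_i−P) = L_i²; let q_i = ‖A_i‖²−L_i²
q_1 = 0.0000+9.0000−20.5000 = -11.5000
row 1: -10.0000x − 6.0000y = -66.0000  (q_2=54.5000)
row 2: -20.0000x + 0.0000y = -90.0000  (q_3=78.5000)
row 3: -10.0000x + 6.0000y = -24.0000  (q_4=12.5000)
Cramer on rows 1–2 → x = 4.5000, y = 3.5000
check cable 4: ‖A_4−P‖² = 12.5000 ≈ L_4² = 12.5000 ✓

(4.5000, 3.5000)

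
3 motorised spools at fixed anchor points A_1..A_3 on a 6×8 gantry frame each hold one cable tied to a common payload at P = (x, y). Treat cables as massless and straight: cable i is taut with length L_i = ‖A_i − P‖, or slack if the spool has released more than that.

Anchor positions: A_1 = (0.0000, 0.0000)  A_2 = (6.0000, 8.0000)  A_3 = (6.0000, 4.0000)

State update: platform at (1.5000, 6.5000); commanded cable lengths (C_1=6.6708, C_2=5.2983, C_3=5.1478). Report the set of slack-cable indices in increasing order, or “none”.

i=1: geometric 6.6708 vs commanded 6.6708 ⇒ taut
i=2: geometric 4.7434 vs commanded 5.2983 ⇒ slack
i=3: geometric 5.1478 vs commanded 5.1478 ⇒ taut

2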